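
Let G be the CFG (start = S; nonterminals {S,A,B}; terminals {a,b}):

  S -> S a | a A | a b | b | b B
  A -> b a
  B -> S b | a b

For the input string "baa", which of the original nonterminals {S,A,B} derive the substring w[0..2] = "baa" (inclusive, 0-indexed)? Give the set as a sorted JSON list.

Convert to CNF:
  S -> S T1 | T0 B | T1 A | T1 T0 | b
  A -> T0 T1
  B -> S T0 | T1 T0
  T0 -> b
  T1 -> a

CYK table (by increasing span) — only the sub-triangle for w[0..2]:
  T[0,0] 'b' = {S,T0}  orig:{S}
  T[1,1] 'a' = {T1}  orig:{}
  T[2,2] 'a' = {T1}  orig:{}
  T[0,1] 'ba' = {A,S}
  T[1,2] 'aa' = ∅
  T[0,2] 'baa' = {S}

Original NTs in T[0,2] deriving "baa": ["S"]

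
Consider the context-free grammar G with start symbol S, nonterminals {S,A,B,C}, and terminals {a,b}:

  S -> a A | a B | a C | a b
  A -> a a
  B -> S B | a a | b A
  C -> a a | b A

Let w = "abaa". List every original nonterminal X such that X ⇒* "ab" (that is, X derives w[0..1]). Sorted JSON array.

CNF form of G:
  S -> T0 A | T0 B | T0 C | T0 T1
  A -> T0 T0
  B -> S B | T0 T0 | T1 A
  C -> T0 T0 | T1 A
  T0 -> a
  T1 -> b

CYK fill (cells [i..j] with 0 ≤ i ≤ j ≤ 1 only):
  T[0,0] 'a' = {T0}  orig:{}
  T[1,1] 'b' = {T1}  orig:{}
  T[0,1] 'ab' = {S}

Original NTs in T[0,1] deriving "ab": ["S"]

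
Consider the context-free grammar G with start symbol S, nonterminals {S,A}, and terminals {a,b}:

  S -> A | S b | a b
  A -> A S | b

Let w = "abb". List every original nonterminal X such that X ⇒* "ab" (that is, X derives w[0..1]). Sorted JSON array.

Convert to CNF:
  S -> A S | S T0 | T1 T0 | b
  A -> A S | b
  T0 -> b
  T1 -> a

CYK fill — only the sub-triangle for w[0..1]:
  [0..0]={T1}  "a"  orig:{}
  [1..1]={A,S,T0}  "b"  orig:{A,S}
  [0..1]={S}  "ab"

Original NTs in T[0,1] deriving "ab": ["S"]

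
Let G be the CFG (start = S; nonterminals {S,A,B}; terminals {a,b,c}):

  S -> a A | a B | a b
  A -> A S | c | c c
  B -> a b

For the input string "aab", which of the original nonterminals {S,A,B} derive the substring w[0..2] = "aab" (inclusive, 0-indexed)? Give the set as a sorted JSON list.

Convert to CNF:
  S -> T1 A | T1 B | T1 T2
  A -> A S | T0 T0 | c
  B -> T1 T2
  T0 -> c
  T1 -> a
  T2 -> b

CYK table (by increasing span), restricted to cells inside w[0..2]:
  [0..0]={T1}  "a"  orig:{}
  [1..1]={T1}  "a"  orig:{}
  [2..2]={T2}  "b"  orig:{}
  [0..1]=∅  "aa"
  [1..2]={B,S}  "ab"
  [0..2]={S}  "aab"

Original NTs in T[0,2] deriving "aab": ["S"]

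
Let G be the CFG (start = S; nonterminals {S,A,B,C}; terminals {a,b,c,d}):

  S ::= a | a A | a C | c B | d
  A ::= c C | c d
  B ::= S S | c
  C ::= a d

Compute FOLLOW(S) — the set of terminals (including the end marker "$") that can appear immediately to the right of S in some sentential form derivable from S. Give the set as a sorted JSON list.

FIRST sets, iterate to fixpoint:
iter 1:
  A via A→c C: +{c}
  B via B→c: +{c}
  C via C→a d: +{a}
  S via S→a: +{a}
  S via S→c B: +{c}
  S via S→d: +{d}
  FIRST(S)={a,c,d}  FIRST(A)={c}  FIRST(B)={c}  FIRST(C)={a}
iter 2:
  B via B→S S: +{a,d}
  FIRST(S)={a,c,d}  FIRST(A)={c}  FIRST(B)={a,c,d}  FIRST(C)={a}
iter 3: done
  FIRST(S)={a,c,d}  FIRST(A)={c}  FIRST(B)={a,c,d}  FIRST(C)={a}

FOLLOW iteration:
FOLLOW(S) := {$}
[1]
  B→S S: FOLLOW(S) ⊇ FIRST(S) = {a,c,d}; new: +{a,c,d}
  S→a A: FOLLOW(A) ⊇ FOLLOW(S) ⊇ {$,a,c,d}; new: +{$,a,c,d}
  S→a C: FOLLOW(C) ⊇ FOLLOW(S) ⊇ {$,a,c,d}; new: +{$,a,c,d}
  S→c B: FOLLOW(B) ⊇ FOLLOW(S) ⊇ {$,a,c,d}; new: +{$,a,c,d}
  S: {$,a,c,d}  A: {$,a,c,d}  B: {$,a,c,d}  C: {$,a,c,d}
[2] done
  S: {$,a,c,d}  A: {$,a,c,d}  B: {$,a,c,d}  C: {$,a,c,d}

FOLLOW(S) = ["$", "a", "c", "d"]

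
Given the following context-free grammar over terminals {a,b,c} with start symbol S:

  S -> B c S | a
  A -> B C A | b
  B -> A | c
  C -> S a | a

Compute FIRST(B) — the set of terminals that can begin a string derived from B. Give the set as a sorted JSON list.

Compute FIRST by fixpoint:
[1]
  A via A→b: +{b}
  B via B→A: +{b}
  B via B→c: +{c}
  C via C→a: +{a}
  S via S→B c S: +{b,c}
  S via S→a: +{a}
  FIRST[S]={a,b,c}  FIRST[A]={b}  FIRST[B]={b,c}  FIRST[C]={a}
[2]
  A via A→B C A: +{c}
  C via C→S a: +{b,c}
  FIRST[S]={a,b,c}  FIRST[A]={b,c}  FIRST[B]={b,c}  FIRST[C]={a,b,c}
[3] done
  FIRST[S]={a,b,c}  FIRST[A]={b,c}  FIRST[B]={b,c}  FIRST[C]={a,b,c}

FIRST(B) = ["b", "c"]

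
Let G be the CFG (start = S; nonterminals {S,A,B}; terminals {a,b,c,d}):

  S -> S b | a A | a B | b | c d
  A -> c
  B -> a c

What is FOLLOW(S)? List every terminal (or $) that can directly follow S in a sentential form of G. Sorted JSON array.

Compute FIRST by fixpoint:
iter 1:
  A via A→c: +{c}
  B via B→a c: +{a}
  S via S→a A: +{a}
  S via S→b: +{b}
  S via S→c d: +{c}
  S: {a,b,c}  A: {c}  B: {a}
iter 2: done
  S: {a,b,c}  A: {c}  B: {a}

FOLLOW sets:
FOLLOW(S) := {$}
pass 1:
  S→S b: FOLLOW(S) ⊇ FIRST(b) = {b}; new: +{b}
  S→a A: FOLLOW(A) ⊇ FOLLOW(S) ⊇ {$,b}; new: +{$,b}
  S→a B: FOLLOW(B) ⊇ FOLLOW(S) ⊇ {$,b}; new: +{$,b}
  FOLLOW(S)={$,b}  FOLLOW(A)={$,b}  FOLLOW(B)={$,b}
pass 2: (no change)
  FOLLOW(S)={$,b}  FOLLOW(A)={$,b}  FOLLOW(B)={$,b}

FOLLOW(S) = ["$", "b"]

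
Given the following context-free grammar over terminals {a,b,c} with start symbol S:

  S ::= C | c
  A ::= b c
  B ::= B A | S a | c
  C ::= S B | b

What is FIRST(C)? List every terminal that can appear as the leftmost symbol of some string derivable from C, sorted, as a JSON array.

Compute FIRST by fixpoint:
[1]
  A via A→b c: +{b}
  B via B→c: +{c}
  C via C→b: +{b}
  S via S→C: +{b}
  S via S→c: +{c}
  S: {b,c}  A: {b}  B: {c}  C: {b}
[2]
  B via B→S a: +{b}
  C via C→S B: +{c}
  S: {b,c}  A: {b}  B: {b,c}  C: {b,c}
[3] (stable)
  S: {b,c}  A: {b}  B: {b,c}  C: {b,c}

FIRST(C) = ["b", "c"]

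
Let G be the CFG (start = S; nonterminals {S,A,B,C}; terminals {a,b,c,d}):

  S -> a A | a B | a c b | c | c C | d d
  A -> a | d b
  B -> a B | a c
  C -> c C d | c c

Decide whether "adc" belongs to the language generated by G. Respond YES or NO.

Convert to CNF:
  S -> T0 T0 | T2 A | T2 B | T2 X5 | T3 C | c
  A -> T0 T1 | a
  B -> T2 B | T2 T3
  C -> T3 T3 | T3 X4
  T0 -> d
  T1 -> b
  T2 -> a
  T3 -> c
  X4 -> C T0
  X5 -> T3 T1

CYK fill:
  cell(0,0) a: {A,T2}  orig:{A}
  cell(1,1) d: {T0}  orig:{}
  cell(2,2) c: {S,T3}  orig:{S}
  cell(0,1) ad: ∅
  cell(1,2) dc: ∅
  cell(0,2) adc: ∅

S ∉ T[0,2] ⇒ NO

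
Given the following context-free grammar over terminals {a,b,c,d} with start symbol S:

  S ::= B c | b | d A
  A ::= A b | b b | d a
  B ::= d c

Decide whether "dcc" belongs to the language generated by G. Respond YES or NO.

Convert to CNF:
  S -> B T3 | T1 A | b
  A -> A T0 | T0 T0 | T1 T2
  B -> T1 T3
  T0 -> b
  T1 -> d
  T2 -> a
  T3 -> c

Fill CYK table bottom-up:
  [0..0]={T1}  "d"  orig:{}
  [1..1]={T3}  "c"  orig:{}
  [2..2]={T3}  "c"  orig:{}
  [0..1]={B}  "dc"
  [1..2]=∅  "cc"
  [0..2]={S}  "dcc"

S ∈ T[0,2] ⇒ YES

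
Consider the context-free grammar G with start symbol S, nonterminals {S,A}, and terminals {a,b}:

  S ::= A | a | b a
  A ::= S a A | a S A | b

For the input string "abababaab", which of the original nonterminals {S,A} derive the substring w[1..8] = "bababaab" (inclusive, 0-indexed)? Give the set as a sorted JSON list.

CNF form of G:
  S -> S X4 | T0 X5 | T1 T0 | a | b
  A -> S X2 | T0 X3 | b
  T0 -> a
  T1 -> b
  X2 -> T0 A
  X3 -> S A
  X4 -> T0 A
  X5 -> S A

CYK table (by increasing span) — only the sub-triangle for w[1..8]:
  cell(1,1) b: {A,S,T1}  orig:{A,S}
  cell(2,2) a: {S,T0}  orig:{S}
  cell(3,3) b: {A,S,T1}  orig:{A,S}
  cell(4,4) a: {S,T0}  orig:{S}
  cell(5,5) b: {A,S,T1}  orig:{A,S}
  cell(6,6) a: {S,T0}  orig:{S}
  cell(7,7) a: {S,T0}  orig:{S}
  cell(8,8) b: {A,S,T1}  orig:{A,S}
  cell(1,2) ba: {S}
  cell(2,3) ab: {X2,X3,X4,X5}  orig:{}
  cell(3,4) ba: {S}
  cell(4,5) ab: {X2,X3,X4,X5}  orig:{}
  cell(5,6) ba: {S}
  cell(6,7) aa: ∅
  cell(7,8) ab: {X2,X3,X4,X5}  orig:{}
  cell(1,3) bab: {A,S,X3,X5}  orig:{A,S}
  cell(2,4) aba: ∅
  cell(3,5) bab: {A,S,X3,X5}  orig:{A,S}
  cell(4,6) aba: ∅
  cell(5,7) baa: ∅
  cell(6,8) aab: {A,S}
  cell(1,4) baba: ∅
  cell(2,5) abab: {A,S,X2,X3,X4,X5}  orig:{A,S}
  cell(3,6) baba: ∅
  cell(4,7) abaa: ∅
  cell(5,8) baab: {A,S,X3,X5}  orig:{A,S}
  cell(1,5) babab: {A,S,X3,X5}  orig:{A,S}
  cell(2,6) ababa: ∅
  cell(3,7) babaa: ∅
  cell(4,8) abaab: {A,S,X2,X3,X4,X5}  orig:{A,S}
  cell(1,6) bababa: ∅
  cell(2,7) ababaa: ∅
  cell(3,8) babaab: {A,S,X3,X5}  orig:{A,S}
  cell(1,7) bababaa: ∅
  cell(2,8) ababaab: {A,S,X2,X3,X4,X5}  orig:{A,S}
  cell(1,8) bababaab: {A,S,X3,X5}  orig:{A,S}

Original NTs in T[1,8] deriving "bababaab": ["A", "S"]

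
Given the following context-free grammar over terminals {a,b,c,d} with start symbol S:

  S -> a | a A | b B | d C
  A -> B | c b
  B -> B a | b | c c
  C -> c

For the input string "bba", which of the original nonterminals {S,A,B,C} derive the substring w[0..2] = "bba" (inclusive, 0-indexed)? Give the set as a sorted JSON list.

Convert to CNF:
  S -> T0 A | T2 B | T3 C | a
  A -> B T0 | T1 T1 | T1 T2 | b
  B -> B T0 | T1 T1 | b
  C -> c
  T0 -> a
  T1 -> c
  T2 -> b
  T3 -> d

Fill CYK table bottom-up, restricted to cells inside w[0..2]:
  T[0,0] 'b' = {A,B,T2}  orig:{A,B}
  T[1,1] 'b' = {A,B,T2}  orig:{A,B}
  T[2,2] 'a' = {S,T0}  orig:{S}
  T[0,1] 'bb' = {S}
  T[1,2] 'ba' = {A,B}
  T[0,2] 'bba' = {S}

Original NTs in T[0,2] deriving "bba": ["S"]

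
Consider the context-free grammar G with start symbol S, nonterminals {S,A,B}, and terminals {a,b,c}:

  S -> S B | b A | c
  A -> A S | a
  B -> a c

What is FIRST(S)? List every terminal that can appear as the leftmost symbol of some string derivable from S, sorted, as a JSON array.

FIRST sets, iterate to fixpoint:
[1]
  A via A→a: +{a}
  B via B→a c: +{a}
  S via S→b A: +{b}
  S via S→c: +{c}
  FIRST[S]={b,c}  FIRST[A]={a}  FIRST[B]={a}
[2] (no change)
  FIRST[S]={b,c}  FIRST[A]={a}  FIRST[B]={a}

FIRST(S) = ["b", "c"]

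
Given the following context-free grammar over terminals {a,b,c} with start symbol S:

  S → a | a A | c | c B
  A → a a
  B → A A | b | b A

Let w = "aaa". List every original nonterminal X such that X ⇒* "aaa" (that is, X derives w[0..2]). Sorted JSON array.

Convert to CNF:
  S -> T0 A | T2 B | a | c
  A -> T0 T0
  B -> A A | T1 A | b
  T0 -> a
  T1 -> b
  T2 -> c

CYK table (by increasing span), restricted to cells inside w[0..2]:
  T[0,0] 'a' = {S,T0}  orig:{S}
  T[1,1] 'a' = {S,T0}  orig:{S}
  T[2,2] 'a' = {S,T0}  orig:{S}
  T[0,1] 'aa' = {A}
  T[1,2] 'aa' = {A}
  T[0,2] 'aaa' = {S}

Original NTs in T[0,2] deriving "aaa": ["S"]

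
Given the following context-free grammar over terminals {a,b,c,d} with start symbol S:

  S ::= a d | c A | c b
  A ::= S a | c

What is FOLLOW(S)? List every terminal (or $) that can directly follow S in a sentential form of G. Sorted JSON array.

FIRST iteration:
iter 1:
  A via A→c: +{c}
  S via S→a d: +{a}
  S via S→c A: +{c}
  S: {a,c}  A: {c}
iter 2:
  A via A→S a: +{a}
  S: {a,c}  A: {a,c}
iter 3: (no change)
  S: {a,c}  A: {a,c}

Compute FOLLOW by fixpoint:
FOLLOW(S) := {$}
[1]
  A→S a: FOLLOW(S) ⊇ FIRST(a) = {a}; new: +{a}
  S→c A: FOLLOW(A) ⊇ FOLLOW(S) ⊇ {$,a}; new: +{$,a}
  FOLLOW[S]={$,a}  FOLLOW[A]={$,a}
[2] done
  FOLLOW[S]={$,a}  FOLLOW[A]={$,a}

FOLLOW(S) = ["$", "a"]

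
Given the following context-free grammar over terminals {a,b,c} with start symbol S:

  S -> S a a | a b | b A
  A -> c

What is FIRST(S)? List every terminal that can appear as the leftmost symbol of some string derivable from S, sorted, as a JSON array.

Compute FIRST by fixpoint:
pass 1:
  A via A→c: +{c}
  S via S→a b: +{a}
  S via S→b A: +{b}
  FIRST[S]={a,b}  FIRST[A]={c}
pass 2: done
  FIRST[S]={a,b}  FIRST[A]={c}

FIRST(S) = ["a", "b"]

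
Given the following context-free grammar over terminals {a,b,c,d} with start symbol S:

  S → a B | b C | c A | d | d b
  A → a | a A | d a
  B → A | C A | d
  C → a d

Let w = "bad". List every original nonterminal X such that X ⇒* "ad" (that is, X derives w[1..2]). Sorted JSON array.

CNF form of G:
  S -> T0 B | T1 T2 | T2 C | T3 A | d
  A -> T0 A | T1 T0 | a
  B -> C A | T0 A | T1 T0 | a | d
  C -> T0 T1
  T0 -> a
  T1 -> d
  T2 -> b
  T3 -> c

CYK fill, restricted to cells inside w[1..2]:
  cell(1,1) a: {A,B,T0}  orig:{A,B}
  cell(2,2) d: {B,S,T1}  orig:{B,S}
  cell(1,2) ad: {C,S}

Original NTs in T[1,2] deriving "ad": ["C", "S"]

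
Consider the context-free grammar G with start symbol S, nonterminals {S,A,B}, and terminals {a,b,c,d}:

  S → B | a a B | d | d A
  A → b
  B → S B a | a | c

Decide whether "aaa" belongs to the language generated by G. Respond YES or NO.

CNF form of G:
  S -> S X3 | T0 X4 | T1 A | a | c | d
  A -> b
  B -> S X2 | a | c
  T0 -> a
  T1 -> d
  X2 -> B T0
  X3 -> B T0
  X4 -> T0 B

Fill CYK table bottom-up:
  [0..0]={B,S,T0}  "a"  orig:{B,S}
  [1..1]={B,S,T0}  "a"  orig:{B,S}
  [2..2]={B,S,T0}  "a"  orig:{B,S}
  [0..1]={X2,X3,X4}  "aa"  orig:{}
  [1..2]={X2,X3,X4}  "aa"  orig:{}
  [0..2]={B,S}  "aaa"

S ∈ T[0,2] ⇒ YES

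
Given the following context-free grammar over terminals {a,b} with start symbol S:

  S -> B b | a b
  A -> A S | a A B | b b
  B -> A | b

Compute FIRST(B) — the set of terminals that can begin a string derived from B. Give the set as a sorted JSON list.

Compute FIRST by fixpoint:
pass 1:
  A via A→a A B: +{a}
  A via A→b b: +{b}
  B via B→A: +{a,b}
  S via S→B b: +{a,b}
  FIRST(S)={a,b}  FIRST(A)={a,b}  FIRST(B)={a,b}
pass 2: — fixpoint
  FIRST(S)={a,b}  FIRST(A)={a,b}  FIRST(B)={a,b}

FIRST(B) = ["a", "b"]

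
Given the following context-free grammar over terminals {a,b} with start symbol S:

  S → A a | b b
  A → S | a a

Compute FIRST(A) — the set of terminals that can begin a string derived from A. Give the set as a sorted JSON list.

FIRST sets, iterate to fixpoint:
round 1:
  A via A→a a: +{a}
  S via S→A a: +{a}
  S via S→b b: +{b}
  FIRST[S]={a,b}  FIRST[A]={a}
round 2:
  A via A→S: +{b}
  FIRST[S]={a,b}  FIRST[A]={a,b}
round 3: done
  FIRST[S]={a,b}  FIRST[A]={a,b}

FIRST(A) = ["a", "b"]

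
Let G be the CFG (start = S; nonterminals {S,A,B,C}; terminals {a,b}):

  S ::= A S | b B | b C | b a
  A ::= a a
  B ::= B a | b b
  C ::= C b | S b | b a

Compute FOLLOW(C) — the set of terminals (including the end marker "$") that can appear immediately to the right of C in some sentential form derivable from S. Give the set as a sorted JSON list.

FIRST iteration:
round 1:
  A via A→a a: +{a}
  B via B→b b: +{b}
  C via C→b a: +{b}
  S via S→A S: +{a}
  S via S→b B: +{b}
  FIRST[S]={a,b}  FIRST[A]={a}  FIRST[B]={b}  FIRST[C]={b}
round 2:
  C via C→S b: +{a}
  FIRST[S]={a,b}  FIRST[A]={a}  FIRST[B]={b}  FIRST[C]={a,b}
round 3: — fixpoint
  FIRST[S]={a,b}  FIRST[A]={a}  FIRST[B]={b}  FIRST[C]={a,b}

Compute FOLLOW by fixpoint:
FOLLOW(S) := {$}
pass 1:
  B→B a: FOLLOW(B) ⊇ FIRST(a) = {a}; new: +{a}
  C→C b: FOLLOW(C) ⊇ FIRST(b) = {b}; new: +{b}
  C→S b: FOLLOW(S) ⊇ FIRST(b) = {b}; new: +{b}
  S→A S: FOLLOW(A) ⊇ FIRST(S) = {a,b}; new: +{a,b}
  S→b B: FOLLOW(B) ⊇ FOLLOW(S) ⊇ {$,b}; new: +{$,b}
  S→b C: FOLLOW(C) ⊇ FOLLOW(S) ⊇ {$,b}; new: +{$}
  FOLLOW(S)={$,b}  FOLLOW(A)={a,b}  FOLLOW(B)={$,a,b}  FOLLOW(C)={$,b}
pass 2: done
  FOLLOW(S)={$,b}  FOLLOW(A)={a,b}  FOLLOW(B)={$,a,b}  FOLLOW(C)={$,b}

FOLLOW(C) = ["$", "b"]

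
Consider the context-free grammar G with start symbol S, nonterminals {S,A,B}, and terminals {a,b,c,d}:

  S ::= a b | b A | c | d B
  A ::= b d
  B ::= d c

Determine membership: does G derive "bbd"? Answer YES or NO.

Convert to CNF:
  S -> T0 A | T1 B | T3 T0 | c
  A -> T0 T1
  B -> T1 T2
  T0 -> b
  T1 -> d
  T2 -> c
  T3 -> a

Fill CYK table bottom-up:
  T[0,0] 'b' = {T0}  orig:{}
  T[1,1] 'b' = {T0}  orig:{}
  T[2,2] 'd' = {T1}  orig:{}
  T[0,1] 'bb' = ∅
  T[1,2] 'bd' = {A}
  T[0,2] 'bbd' = {S}

S ∈ T[0,2] ⇒ YES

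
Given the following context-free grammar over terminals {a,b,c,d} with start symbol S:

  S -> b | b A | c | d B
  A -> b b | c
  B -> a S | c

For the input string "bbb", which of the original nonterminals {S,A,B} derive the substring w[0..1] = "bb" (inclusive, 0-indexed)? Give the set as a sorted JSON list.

CNF form of G:
  S -> T0 A | T2 B | b | c
  A -> T0 T0 | c
  B -> T1 S | c
  T0 -> b
  T1 -> a
  T2 -> d

CYK table (by increasing span) — only the sub-triangle for w[0..1]:
  T[0,0] 'b' = {S,T0}  orig:{S}
  T[1,1] 'b' = {S,T0}  orig:{S}
  T[0,1] 'bb' = {A}

Original NTs in T[0,1] deriving "bb": ["A"]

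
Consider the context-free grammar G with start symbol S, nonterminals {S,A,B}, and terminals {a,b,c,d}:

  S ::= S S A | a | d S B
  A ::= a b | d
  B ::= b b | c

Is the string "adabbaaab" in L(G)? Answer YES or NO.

Convert to CNF:
  S -> S X3 | T2 X4 | a
  A -> T0 T1 | d
  B -> T1 T1 | c
  T0 -> a
  T1 -> b
  T2 -> d
  X3 -> S A
  X4 -> S B

Fill CYK table bottom-up:
  cell(0,0) a: {S,T0}  orig:{S}
  cell(1,1) d: {A,T2}  orig:{A}
  cell(2,2) a: {S,T0}  orig:{S}
  cell(3,3) b: {T1}  orig:{}
  cell(4,4) b: {T1}  orig:{}
  cell(5,5) a: {S,T0}  orig:{S}
  cell(6,6) a: {S,T0}  orig:{S}
  cell(7,7) a: {S,T0}  orig:{S}
  cell(8,8) b: {T1}  orig:{}
  cell(0,1) ad: {X3}  orig:{}
  cell(1,2) da: ∅
  cell(2,3) ab: {A}
  cell(3,4) bb: {B}
  cell(4,5) ba: ∅
  cell(5,6) aa: ∅
  cell(6,7) aa: ∅
  cell(7,8) ab: {A}
  cell(0,2) ada: ∅
  cell(1,3) dab: ∅
  cell(2,4) abb: {X4}  orig:{}
  cell(3,5) bba: ∅
  cell(4,6) baa: ∅
  cell(5,7) aaa: ∅
  cell(6,8) aab: {X3}  orig:{}
  cell(0,3) adab: ∅
  cell(1,4) dabb: {S}
  cell(2,5) abba: ∅
  cell(3,6) bbaa: ∅
  cell(4,7) baaa: ∅
  cell(5,8) aaab: {S}
  cell(0,4) adabb: ∅
  cell(1,5) dabba: ∅
  cell(2,6) abbaa: ∅
  cell(3,7) bbaaa: ∅
  cell(4,8) baaab: ∅
  cell(0,5) adabba: ∅
  cell(1,6) dabbaa: ∅
  cell(2,7) abbaaa: ∅
  cell(3,8) bbaaab: ∅
  cell(0,6) adabbaa: ∅
  cell(1,7) dabbaaa: ∅
  cell(2,8) abbaaab: ∅
  cell(0,7) adabbaaa: ∅
  cell(1,8) dabbaaab: ∅
  cell(0,8) adabbaaab: ∅

S ∉ T[0,8] ⇒ NO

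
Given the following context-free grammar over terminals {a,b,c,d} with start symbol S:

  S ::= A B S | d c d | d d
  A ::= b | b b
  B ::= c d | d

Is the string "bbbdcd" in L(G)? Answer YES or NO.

Convert to CNF:
  S -> A X3 | T2 T2 | T2 X4
  A -> T0 T0 | b
  B -> T1 T2 | d
  T0 -> b
  T1 -> c
  T2 -> d
  X3 -> B S
  X4 -> T1 T2

CYK fill:
  cell(0,0) b: {A,T0}  orig:{A}
  cell(1,1) b: {A,T0}  orig:{A}
  cell(2,2) b: {A,T0}  orig:{A}
  cell(3,3) d: {B,T2}  orig:{B}
  cell(4,4) c: {T1}  orig:{}
  cell(5,5) d: {B,T2}  orig:{B}
  cell(0,1) bb: {A}
  cell(1,2) bb: {A}
  cell(2,3) bd: ∅
  cell(3,4) dc: ∅
  cell(4,5) cd: {B,X4}  orig:{B}
  cell(0,2) bbb: ∅
  cell(1,3) bbd: ∅
  cell(2,4) bdc: ∅
  cell(3,5) dcd: {S}
  cell(0,3) bbbd: ∅
  cell(1,4) bbdc: ∅
  cell(2,5) bdcd: ∅
  cell(0,4) bbbdc: ∅
  cell(1,5) bbdcd: ∅
  cell(0,5) bbbdcd: ∅

S ∉ T[0,5] ⇒ NO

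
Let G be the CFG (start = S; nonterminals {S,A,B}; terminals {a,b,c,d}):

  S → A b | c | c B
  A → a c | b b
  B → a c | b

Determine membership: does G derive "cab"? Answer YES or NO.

CNF form of G:
  S -> A T2 | T1 B | c
  A -> T0 T1 | T2 T2
  B -> T0 T1 | b
  T0 -> a
  T1 -> c
  T2 -> b

Fill CYK table bottom-up:
  T[0,0] 'c' = {S,T1}  orig:{S}
  T[1,1] 'a' = {T0}  orig:{}
  T[2,2] 'b' = {B,T2}  orig:{B}
  T[0,1] 'ca' = ∅
  T[1,2] 'ab' = ∅
  T[0,2] 'cab' = ∅

S ∉ T[0,2] ⇒ NO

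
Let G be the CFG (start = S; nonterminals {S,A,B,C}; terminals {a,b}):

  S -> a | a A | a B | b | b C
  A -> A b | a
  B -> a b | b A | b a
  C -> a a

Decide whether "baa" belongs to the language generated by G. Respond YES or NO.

Convert to CNF:
  S -> T0 C | T1 A | T1 B | a | b
  A -> A T0 | a
  B -> T0 A | T0 T1 | T1 T0
  C -> T1 T1
  T0 -> b
  T1 -> a

CYK table (by increasing span):
  T[0,0] 'b' = {S,T0}  orig:{S}
  T[1,1] 'a' = {A,S,T1}  orig:{A,S}
  T[2,2] 'a' = {A,S,T1}  orig:{A,S}
  T[0,1] 'ba' = {B}
  T[1,2] 'aa' = {C,S}
  T[0,2] 'baa' = {S}

S ∈ T[0,2] ⇒ YES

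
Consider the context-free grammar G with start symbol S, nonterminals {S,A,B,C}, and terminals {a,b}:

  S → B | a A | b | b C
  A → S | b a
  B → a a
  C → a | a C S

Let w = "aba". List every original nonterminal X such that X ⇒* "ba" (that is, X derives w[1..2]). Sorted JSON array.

CNF form of G:
  S -> T0 A | T0 T0 | T1 C | b
  A -> T0 A | T0 T0 | T1 C | T1 T0 | b
  B -> T0 T0
  C -> T0 X2 | a
  T0 -> a
  T1 -> b
  X2 -> C S

CYK table (by increasing span), restricted to cells inside w[1..2]:
  cell(1,1) b: {A,S,T1}  orig:{A,S}
  cell(2,2) a: {C,T0}  orig:{C}
  cell(1,2) ba: {A,S}

Original NTs in T[1,2] deriving "ba": ["A", "S"]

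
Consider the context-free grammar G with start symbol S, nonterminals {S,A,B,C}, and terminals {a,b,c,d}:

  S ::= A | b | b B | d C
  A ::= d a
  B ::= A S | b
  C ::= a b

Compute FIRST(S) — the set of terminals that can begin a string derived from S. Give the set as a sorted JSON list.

Compute FIRST by fixpoint:
[1]
  A via A→d a: +{d}
  B via B→A S: +{d}
  B via B→b: +{b}
  C via C→a b: +{a}
  S via S→A: +{d}
  S via S→b: +{b}
  FIRST[S]={b,d}  FIRST[A]={d}  FIRST[B]={b,d}  FIRST[C]={a}
[2] — fixpoint
  FIRST[S]={b,d}  FIRST[A]={d}  FIRST[B]={b,d}  FIRST[C]={a}

FIRST(S) = ["b", "d"]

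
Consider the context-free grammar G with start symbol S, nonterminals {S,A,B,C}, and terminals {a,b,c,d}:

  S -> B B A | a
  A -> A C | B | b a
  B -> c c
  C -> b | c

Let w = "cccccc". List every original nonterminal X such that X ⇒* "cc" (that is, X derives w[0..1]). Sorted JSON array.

CNF form of G:
  S -> B X3 | a
  A -> A C | T0 T1 | T2 T2
  B -> T2 T2
  C -> b | c
  T0 -> b
  T1 -> a
  T2 -> c
  X3 -> B A

CYK table (by increasing span) (cells [i..j] with 0 ≤ i ≤ j ≤ 1 only):
  T[0,0] 'c' = {C,T2}  orig:{C}
  T[1,1] 'c' = {C,T2}  orig:{C}
  T[0,1] 'cc' = {A,B}

Original NTs in T[0,1] deriving "cc": ["A", "B"]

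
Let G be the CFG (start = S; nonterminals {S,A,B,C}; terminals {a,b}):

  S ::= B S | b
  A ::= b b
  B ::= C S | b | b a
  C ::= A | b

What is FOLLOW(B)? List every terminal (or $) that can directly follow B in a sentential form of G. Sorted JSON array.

FIRST iteration:
pass 1:
  A via A→b b: +{b}
  B via B→b: +{b}
  C via C→A: +{b}
  S via S→B S: +{b}
  FIRST[S]={b}  FIRST[A]={b}  FIRST[B]={b}  FIRST[C]={b}
pass 2: done
  FIRST[S]={b}  FIRST[A]={b}  FIRST[B]={b}  FIRST[C]={b}

FOLLOW iteration:
FOLLOW(S) := {$}
iter 1:
  B→C S: FOLLOW(C) ⊇ FIRST(S) = {b}; new: +{b}
  C→A: FOLLOW(A) ⊇ FOLLOW(C) ⊇ {b}; new: +{b}
  S→B S: FOLLOW(B) ⊇ FIRST(S) = {b}; new: +{b}
  FOLLOW(S)={$}  FOLLOW(A)={b}  FOLLOW(B)={b}  FOLLOW(C)={b}
iter 2:
  B→C S: FOLLOW(S) ⊇ FOLLOW(B) ⊇ {b}; new: +{b}
  FOLLOW(S)={$,b}  FOLLOW(A)={b}  FOLLOW(B)={b}  FOLLOW(C)={b}
iter 3: (stable)
  FOLLOW(S)={$,b}  FOLLOW(A)={b}  FOLLOW(B)={b}  FOLLOW(C)={b}

FOLLOW(B) = ["b"]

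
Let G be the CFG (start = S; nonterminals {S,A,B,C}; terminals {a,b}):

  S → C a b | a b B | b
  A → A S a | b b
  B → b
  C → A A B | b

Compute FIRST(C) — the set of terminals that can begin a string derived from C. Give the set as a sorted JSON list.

FIRST iteration:
round 1:
  A via A→b b: +{b}
  B via B→b: +{b}
  C via C→A A B: +{b}
  S via S→C a b: +{b}
  S via S→a b B: +{a}
  FIRST(S)={a,b}  FIRST(A)={b}  FIRST(B)={b}  FIRST(C)={b}
round 2: — fixpoint
  FIRST(S)={a,b}  FIRST(A)={b}  FIRST(B)={b}  FIRST(C)={b}

FIRST(C) = ["b"]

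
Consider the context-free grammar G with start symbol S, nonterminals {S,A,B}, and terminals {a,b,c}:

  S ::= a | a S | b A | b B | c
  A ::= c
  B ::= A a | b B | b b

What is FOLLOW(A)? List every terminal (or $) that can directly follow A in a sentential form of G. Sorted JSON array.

FIRST iteration:
[1]
  A via A→c: +{c}
  B via B→A a: +{c}
  B via B→b B: +{b}
  S via S→a: +{a}
  S via S→b A: +{b}
  S via S→c: +{c}
  S: {a,b,c}  A: {c}  B: {b,c}
[2] done
  S: {a,b,c}  A: {c}  B: {b,c}

Compute FOLLOW by fixpoint:
seed FOLLOW(S) with $
iter 1:
  B→A a: FOLLOW(A) ⊇ FIRST(a) = {a}; new: +{a}
  S→b A: FOLLOW(A) ⊇ FOLLOW(S) ⊇ {$}; new: +{$}
  S→b B: FOLLOW(B) ⊇ FOLLOW(S) ⊇ {$}; new: +{$}
  FOLLOW[S]={$}  FOLLOW[A]={$,a}  FOLLOW[B]={$}
iter 2: (no change)
  FOLLOW[S]={$}  FOLLOW[A]={$,a}  FOLLOW[B]={$}

FOLLOW(A) = ["$", "a"]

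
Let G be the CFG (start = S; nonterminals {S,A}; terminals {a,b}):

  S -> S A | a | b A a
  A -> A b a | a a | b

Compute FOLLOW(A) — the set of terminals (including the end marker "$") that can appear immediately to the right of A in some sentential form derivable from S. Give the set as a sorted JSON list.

FIRST sets, iterate to fixpoint:
[1]
  A via A→a a: +{a}
  A via A→b: +{b}
  S via S→a: +{a}
  S via S→b A a: +{b}
  FIRST[S]={a,b}  FIRST[A]={a,b}
[2] — fixpoint
  FIRST[S]={a,b}  FIRST[A]={a,b}

FOLLOW sets:
FOLLOW(S) := {$}
[1]
  A→A b a: FOLLOW(A) ⊇ FIRST(b) = {b}; new: +{b}
  S→S A: FOLLOW(S) ⊇ FIRST(A) = {a,b}; new: +{a,b}
  S→S A: FOLLOW(A) ⊇ FOLLOW(S) ⊇ {$,a,b}; new: +{$,a}
  FOLLOW(S)={$,a,b}  FOLLOW(A)={$,a,b}
[2] done
  FOLLOW(S)={$,a,b}  FOLLOW(A)={$,a,b}

FOLLOW(A) = ["$", "a", "b"]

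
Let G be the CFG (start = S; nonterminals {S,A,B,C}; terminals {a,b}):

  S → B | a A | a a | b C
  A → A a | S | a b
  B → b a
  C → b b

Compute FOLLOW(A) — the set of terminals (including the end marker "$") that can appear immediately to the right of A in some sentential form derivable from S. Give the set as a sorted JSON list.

FIRST iteration:
pass 1:
  A via A→a b: +{a}
  B via B→b a: +{b}
  C via C→b b: +{b}
  S via S→B: +{b}
  S via S→a A: +{a}
  FIRST[S]={a,b}  FIRST[A]={a}  FIRST[B]={b}  FIRST[C]={b}
pass 2:
  A via A→S: +{b}
  FIRST[S]={a,b}  FIRST[A]={a,b}  FIRST[B]={b}  FIRST[C]={b}
pass 3: (no change)
  FIRST[S]={a,b}  FIRST[A]={a,b}  FIRST[B]={b}  FIRST[C]={b}

FOLLOW sets:
FOLLOW(S) := {$}
round 1:
  A→A a: FOLLOW(A) ⊇ FIRST(a) = {a}; new: +{a}
  A→S: FOLLOW(S) ⊇ FOLLOW(A) ⊇ {a}; new: +{a}
  S→B: FOLLOW(B) ⊇ FOLLOW(S) ⊇ {$,a}; new: +{$,a}
  S→a A: FOLLOW(A) ⊇ FOLLOW(S) ⊇ {$,a}; new: +{$}
  S→b C: FOLLOW(C) ⊇ FOLLOW(S) ⊇ {$,a}; new: +{$,a}
  FOLLOW(S)={$,a}  FOLLOW(A)={$,a}  FOLLOW(B)={$,a}  FOLLOW(C)={$,a}
round 2: (no change)
  FOLLOW(S)={$,a}  FOLLOW(A)={$,a}  FOLLOW(B)={$,a}  FOLLOW(C)={$,a}

FOLLOW(A) = ["$", "a"]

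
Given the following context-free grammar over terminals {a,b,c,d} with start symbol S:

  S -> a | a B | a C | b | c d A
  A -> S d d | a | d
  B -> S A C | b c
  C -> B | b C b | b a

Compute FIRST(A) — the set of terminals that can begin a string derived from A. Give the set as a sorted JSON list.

FIRST iteration:
[1]
  A via A→a: +{a}
  A via A→d: +{d}
  B via B→b c: +{b}
  C via C→B: +{b}
  S via S→a: +{a}
  S via S→b: +{b}
  S via S→c d A: +{c}
  FIRST(S)={a,b,c}  FIRST(A)={a,d}  FIRST(B)={b}  FIRST(C)={b}
[2]
  A via A→S d d: +{b,c}
  B via B→S A C: +{a,c}
  C via C→B: +{a,c}
  FIRST(S)={a,b,c}  FIRST(A)={a,b,c,d}  FIRST(B)={a,b,c}  FIRST(C)={a,b,c}
[3] — fixpoint
  FIRST(S)={a,b,c}  FIRST(A)={a,b,c,d}  FIRST(B)={a,b,c}  FIRST(C)={a,b,c}

FIRST(A) = ["a", "b", "c", "d"]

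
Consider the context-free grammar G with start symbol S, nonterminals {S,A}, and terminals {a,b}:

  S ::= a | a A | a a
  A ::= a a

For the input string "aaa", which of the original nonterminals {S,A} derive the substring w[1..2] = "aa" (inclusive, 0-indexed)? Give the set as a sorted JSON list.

CNF form of G:
  S -> T0 A | T0 T0 | a
  A -> T0 T0
  T0 -> a

Fill CYK table bottom-up, restricted to cells inside w[1..2]:
  cell(1,1) a: {S,T0}  orig:{S}
  cell(2,2) a: {S,T0}  orig:{S}
  cell(1,2) aa: {A,S}

Original NTs in T[1,2] deriving "aa": ["A", "S"]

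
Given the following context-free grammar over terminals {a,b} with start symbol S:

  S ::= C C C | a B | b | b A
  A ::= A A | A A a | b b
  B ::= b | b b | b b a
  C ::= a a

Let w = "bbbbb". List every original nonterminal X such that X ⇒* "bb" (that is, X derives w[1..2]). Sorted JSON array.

Convert to CNF:
  S -> C X4 | T0 B | T1 A | b
  A -> A A | A X2 | T1 T1
  B -> T1 T1 | T1 X3 | b
  C -> T0 T0
  T0 -> a
  T1 -> b
  X2 -> A T0
  X3 -> T1 T0
  X4 -> C C

Fill CYK table bottom-up, restricted to cells inside w[1..2]:
  cell(1,1) b: {B,S,T1}  orig:{B,S}
  cell(2,2) b: {B,S,T1}  orig:{B,S}
  cell(1,2) bb: {A,B}

Original NTs in T[1,2] deriving "bb": ["A", "B"]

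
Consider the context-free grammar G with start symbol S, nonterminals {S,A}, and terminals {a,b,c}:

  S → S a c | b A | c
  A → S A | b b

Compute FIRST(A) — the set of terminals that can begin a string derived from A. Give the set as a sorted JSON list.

Compute FIRST by fixpoint:
[1]
  A via A→b b: +{b}
  S via S→b A: +{b}
  S via S→c: +{c}
  FIRST(S)={b,c}  FIRST(A)={b}
[2]
  A via A→S A: +{c}
  FIRST(S)={b,c}  FIRST(A)={b,c}
[3] — fixpoint
  FIRST(S)={b,c}  FIRST(A)={b,c}

FIRST(A) = ["b", "c"]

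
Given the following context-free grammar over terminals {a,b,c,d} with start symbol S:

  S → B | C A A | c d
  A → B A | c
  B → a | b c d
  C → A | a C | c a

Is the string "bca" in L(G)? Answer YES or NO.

CNF form of G:
  S -> C X5 | T0 X6 | T1 T2 | a
  A -> B A | c
  B -> T0 X4 | a
  C -> B A | T1 T3 | T3 C | c
  T0 -> b
  T1 -> c
  T2 -> d
  T3 -> a
  X4 -> T1 T2
  X5 -> A A
  X6 -> T1 T2

CYK table (by increasing span):
  cell(0,0) b: {T0}  orig:{}
  cell(1,1) c: {A,C,T1}  orig:{A,C}
  cell(2,2) a: {B,S,T3}  orig:{B,S}
  cell(0,1) bc: ∅
  cell(1,2) ca: {C}
  cell(0,2) bca: ∅

S ∉ T[0,2] ⇒ NO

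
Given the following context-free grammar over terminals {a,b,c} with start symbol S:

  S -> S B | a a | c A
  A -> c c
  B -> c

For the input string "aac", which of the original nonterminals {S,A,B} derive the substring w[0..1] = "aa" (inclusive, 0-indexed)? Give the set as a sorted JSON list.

Convert to CNF:
  S -> S B | T0 A | T1 T1
  A -> T0 T0
  B -> c
  T0 -> c
  T1 -> a

CYK table (by increasing span) — only the sub-triangle for w[0..1]:
  cell(0,0) a: {T1}  orig:{}
  cell(1,1) a: {T1}  orig:{}
  cell(0,1) aa: {S}

Original NTs in T[0,1] deriving "aa": ["S"]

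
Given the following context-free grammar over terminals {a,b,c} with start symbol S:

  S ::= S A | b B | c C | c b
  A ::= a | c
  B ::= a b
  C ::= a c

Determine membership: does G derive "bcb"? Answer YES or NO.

Convert to CNF:
  S -> S A | T1 B | T2 C | T2 T1
  A -> a | c
  B -> T0 T1
  C -> T0 T2
  T0 -> a
  T1 -> b
  T2 -> c

CYK table (by increasing span):
  T[0,0] 'b' = {T1}  orig:{}
  T[1,1] 'c' = {A,T2}  orig:{A}
  T[2,2] 'b' = {T1}  orig:{}
  T[0,1] 'bc' = ∅
  T[1,2] 'cb' = {S}
  T[0,2] 'bcb' = ∅

S ∉ T[0,2] ⇒ NO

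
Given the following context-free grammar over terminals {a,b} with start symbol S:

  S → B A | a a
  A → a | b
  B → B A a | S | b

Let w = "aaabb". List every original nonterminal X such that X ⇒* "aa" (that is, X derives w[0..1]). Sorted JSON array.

CNF form of G:
  S -> B A | T0 T0
  A -> a | b
  B -> B A | B X1 | T0 T0 | b
  T0 -> a
  X1 -> A T0

Fill CYK table bottom-up — only the sub-triangle for w[0..1]:
  [0..0]={A,T0}  "a"  orig:{A}
  [1..1]={A,T0}  "a"  orig:{A}
  [0..1]={B,S,X1}  "aa"  orig:{B,S}

Original NTs in T[0,1] deriving "aa": ["B", "S"]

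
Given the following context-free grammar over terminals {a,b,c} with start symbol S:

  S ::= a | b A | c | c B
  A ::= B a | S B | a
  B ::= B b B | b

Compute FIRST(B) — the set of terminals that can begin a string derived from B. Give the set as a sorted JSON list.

FIRST iteration:
round 1:
  A via A→a: +{a}
  B via B→b: +{b}
  S via S→a: +{a}
  S via S→b A: +{b}
  S via S→c: +{c}
  FIRST[S]={a,b,c}  FIRST[A]={a}  FIRST[B]={b}
round 2:
  A via A→B a: +{b}
  A via A→S B: +{c}
  FIRST[S]={a,b,c}  FIRST[A]={a,b,c}  FIRST[B]={b}
round 3: — fixpoint
  FIRST[S]={a,b,c}  FIRST[A]={a,b,c}  FIRST[B]={b}

FIRST(B) = ["b"]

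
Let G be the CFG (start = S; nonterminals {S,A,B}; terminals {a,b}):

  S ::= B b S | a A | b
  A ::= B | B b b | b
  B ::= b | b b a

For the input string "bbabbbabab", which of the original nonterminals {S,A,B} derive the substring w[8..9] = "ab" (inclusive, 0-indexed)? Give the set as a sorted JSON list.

Convert to CNF:
  S -> B X5 | T1 A | b
  A -> B X2 | T0 X3 | b
  B -> T0 X4 | b
  T0 -> b
  T1 -> a
  X2 -> T0 T0
  X3 -> T0 T1
  X4 -> T0 T1
  X5 -> T0 S

CYK table (by increasing span), restricted to cells inside w[8..9]:
  [8..8]={T1}  "a"  orig:{}
  [9..9]={A,B,S,T0}  "b"  orig:{A,B,S}
  [8..9]={S}  "ab"

Original NTs in T[8,9] deriving "ab": ["S"]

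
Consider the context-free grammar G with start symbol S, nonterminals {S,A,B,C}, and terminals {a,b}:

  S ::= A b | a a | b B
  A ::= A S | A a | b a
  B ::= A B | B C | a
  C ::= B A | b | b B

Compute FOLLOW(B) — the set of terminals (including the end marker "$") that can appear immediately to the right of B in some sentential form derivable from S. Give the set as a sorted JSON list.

FIRST sets, iterate to fixpoint:
pass 1:
  A via A→b a: +{b}
  B via B→A B: +{b}
  B via B→a: +{a}
  C via C→B A: +{a,b}
  S via S→A b: +{b}
  S via S→a a: +{a}
  FIRST[S]={a,b}  FIRST[A]={b}  FIRST[B]={a,b}  FIRST[C]={a,b}
pass 2: — fixpoint
  FIRST[S]={a,b}  FIRST[A]={b}  FIRST[B]={a,b}  FIRST[C]={a,b}

FOLLOW iteration:
FOLLOW(S) := {$}
pass 1:
  A→A S: FOLLOW(A) ⊇ FIRST(S) = {a,b}; new: +{a,b}
  A→A S: FOLLOW(S) ⊇ FOLLOW(A) ⊇ {a,b}; new: +{a,b}
  B→B C: FOLLOW(B) ⊇ FIRST(C) = {a,b}; new: +{a,b}
  B→B C: FOLLOW(C) ⊇ FOLLOW(B) ⊇ {a,b}; new: +{a,b}
  S→b B: FOLLOW(B) ⊇ FOLLOW(S) ⊇ {$,a,b}; new: +{$}
  S: {$,a,b}  A: {a,b}  B: {$,a,b}  C: {a,b}
pass 2:
  B→B C: FOLLOW(C) ⊇ FOLLOW(B) ⊇ {$,a,b}; new: +{$}
  C→B A: FOLLOW(A) ⊇ FOLLOW(C) ⊇ {$,a,b}; new: +{$}
  S: {$,a,b}  A: {$,a,b}  B: {$,a,b}  C: {$,a,b}
pass 3: — fixpoint
  S: {$,a,b}  A: {$,a,b}  B: {$,a,b}  C: {$,a,b}

FOLLOW(B) = ["$", "a", "b"]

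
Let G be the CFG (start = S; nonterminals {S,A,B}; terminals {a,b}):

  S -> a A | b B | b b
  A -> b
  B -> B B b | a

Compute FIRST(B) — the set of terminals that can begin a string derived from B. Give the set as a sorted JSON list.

FIRST iteration:
iter 1:
  A via A→b: +{b}
  B via B→a: +{a}
  S via S→a A: +{a}
  S via S→b B: +{b}
  FIRST(S)={a,b}  FIRST(A)={b}  FIRST(B)={a}
iter 2: — fixpoint
  FIRST(S)={a,b}  FIRST(A)={b}  FIRST(B)={a}

FIRST(B) = ["a"]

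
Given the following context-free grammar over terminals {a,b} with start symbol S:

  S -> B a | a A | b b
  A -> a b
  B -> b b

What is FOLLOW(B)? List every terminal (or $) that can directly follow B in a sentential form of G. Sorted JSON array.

Compute FIRST by fixpoint:
pass 1:
  A via A→a b: +{a}
  B via B→b b: +{b}
  S via S→B a: +{b}
  S via S→a A: +{a}
  S: {a,b}  A: {a}  B: {b}
pass 2: (no change)
  S: {a,b}  A: {a}  B: {b}

FOLLOW sets:
initialize: $ ∈ FOLLOW(S)
[1]
  S→B a: FOLLOW(B) ⊇ FIRST(a) = {a}; new: +{a}
  S→a A: FOLLOW(A) ⊇ FOLLOW(S) ⊇ {$}; new: +{$}
  FOLLOW[S]={$}  FOLLOW[A]={$}  FOLLOW[B]={a}
[2] — fixpoint
  FOLLOW[S]={$}  FOLLOW[A]={$}  FOLLOW[B]={a}

FOLLOW(B) = ["a"]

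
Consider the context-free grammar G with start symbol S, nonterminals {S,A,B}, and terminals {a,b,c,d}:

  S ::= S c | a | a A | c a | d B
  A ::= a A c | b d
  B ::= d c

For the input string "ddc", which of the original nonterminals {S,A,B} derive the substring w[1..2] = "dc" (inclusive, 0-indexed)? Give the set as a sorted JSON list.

Convert to CNF:
  S -> S T1 | T0 A | T1 T0 | T3 B | a
  A -> T0 X4 | T2 T3
  B -> T3 T1
  T0 -> a
  T1 -> c
  T2 -> b
  T3 -> d
  X4 -> A T1

CYK fill (cells [i..j] with 1 ≤ i ≤ j ≤ 2 only):
  T[1,1] 'd' = {T3}  orig:{}
  T[2,2] 'c' = {T1}  orig:{}
  T[1,2] 'dc' = {B}

Original NTs in T[1,2] deriving "dc": ["B"]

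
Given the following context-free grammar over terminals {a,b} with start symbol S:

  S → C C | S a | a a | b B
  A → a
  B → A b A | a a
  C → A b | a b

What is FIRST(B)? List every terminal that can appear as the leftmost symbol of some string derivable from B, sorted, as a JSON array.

FIRST iteration:
pass 1:
  A via A→a: +{a}
  B via B→A b A: +{a}
  C via C→A b: +{a}
  S via S→C C: +{a}
  S via S→b B: +{b}
  S: {a,b}  A: {a}  B: {a}  C: {a}
pass 2: (no change)
  S: {a,b}  A: {a}  B: {a}  C: {a}

FIRST(B) = ["a"]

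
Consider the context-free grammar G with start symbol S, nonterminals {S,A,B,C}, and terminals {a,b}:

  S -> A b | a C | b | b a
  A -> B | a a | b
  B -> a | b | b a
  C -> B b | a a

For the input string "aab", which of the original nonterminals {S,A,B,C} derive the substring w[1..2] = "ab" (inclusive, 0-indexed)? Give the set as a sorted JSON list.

Convert to CNF:
  S -> A T1 | T0 C | T1 T0 | b
  A -> T0 T0 | T1 T0 | a | b
  B -> T1 T0 | a | b
  C -> B T1 | T0 T0
  T0 -> a
  T1 -> b

CYK table (by increasing span) (cells [i..j] with 1 ≤ i ≤ j ≤ 2 only):
  cell(1,1) a: {A,B,T0}  orig:{A,B}
  cell(2,2) b: {A,B,S,T1}  orig:{A,B,S}
  cell(1,2) ab: {C,S}

Original NTs in T[1,2] deriving "ab": ["C", "S"]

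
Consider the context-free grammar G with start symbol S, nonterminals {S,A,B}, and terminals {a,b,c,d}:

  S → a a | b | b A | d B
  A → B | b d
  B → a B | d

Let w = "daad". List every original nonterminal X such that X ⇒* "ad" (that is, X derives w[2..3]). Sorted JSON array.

Convert to CNF:
  S -> T0 T0 | T1 A | T2 B | b
  A -> T0 B | T1 T2 | d
  B -> T0 B | d
  T0 -> a
  T1 -> b
  T2 -> d

CYK fill — only the sub-triangle for w[2..3]:
  cell(2,2) a: {T0}  orig:{}
  cell(3,3) d: {A,B,T2}  orig:{A,B}
  cell(2,3) ad: {A,B}

Original NTs in T[2,3] deriving "ad": ["A", "B"]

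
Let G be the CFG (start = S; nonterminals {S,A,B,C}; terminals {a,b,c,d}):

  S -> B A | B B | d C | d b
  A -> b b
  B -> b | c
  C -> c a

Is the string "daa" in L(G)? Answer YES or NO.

Convert to CNF:
  S -> B A | B B | T3 C | T3 T0
  A -> T0 T0
  B -> b | c
  C -> T1 T2
  T0 -> b
  T1 -> c
  T2 -> a
  T3 -> d

Fill CYK table bottom-up:
  [0..0]={T3}  "d"  orig:{}
  [1..1]={T2}  "a"  orig:{}
  [2..2]={T2}  "a"  orig:{}
  [0..1]=∅  "da"
  [1..2]=∅  "aa"
  [0..2]=∅  "daa"

S ∉ T[0,2] ⇒ NO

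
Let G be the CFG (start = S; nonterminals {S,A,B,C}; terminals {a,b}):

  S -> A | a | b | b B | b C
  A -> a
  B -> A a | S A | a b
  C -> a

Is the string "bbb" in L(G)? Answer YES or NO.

CNF form of G:
  S -> T1 B | T1 C | a | b
  A -> a
  B -> A T0 | S A | T0 T1
  C -> a
  T0 -> a
  T1 -> b

Fill CYK table bottom-up:
  cell(0,0) b: {S,T1}  orig:{S}
  cell(1,1) b: {S,T1}  orig:{S}
  cell(2,2) b: {S,T1}  orig:{S}
  cell(0,1) bb: ∅
  cell(1,2) bb: ∅
  cell(0,2) bbb: ∅

S ∉ T[0,2] ⇒ NO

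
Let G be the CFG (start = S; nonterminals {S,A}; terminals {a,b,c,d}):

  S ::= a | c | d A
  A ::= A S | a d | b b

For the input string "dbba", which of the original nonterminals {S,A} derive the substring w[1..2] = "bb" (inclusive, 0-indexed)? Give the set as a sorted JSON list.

CNF form of G:
  S -> T1 A | a | c
  A -> A S | T0 T1 | T2 T2
  T0 -> a
  T1 -> d
  T2 -> b

CYK table (by increasing span), restricted to cells inside w[1..2]:
  T[1,1] 'b' = {T2}  orig:{}
  T[2,2] 'b' = {T2}  orig:{}
  T[1,2] 'bb' = {A}

Original NTs in T[1,2] deriving "bb": ["A"]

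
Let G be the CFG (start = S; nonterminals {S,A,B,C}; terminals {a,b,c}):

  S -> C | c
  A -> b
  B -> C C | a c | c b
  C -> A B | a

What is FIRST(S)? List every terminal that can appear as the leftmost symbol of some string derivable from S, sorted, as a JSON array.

FIRST iteration:
pass 1:
  A via A→b: +{b}
  B via B→a c: +{a}
  B via B→c b: +{c}
  C via C→A B: +{b}
  C via C→a: +{a}
  S via S→C: +{a,b}
  S via S→c: +{c}
  FIRST(S)={a,b,c}  FIRST(A)={b}  FIRST(B)={a,c}  FIRST(C)={a,b}
pass 2:
  B via B→C C: +{b}
  FIRST(S)={a,b,c}  FIRST(A)={b}  FIRST(B)={a,b,c}  FIRST(C)={a,b}
pass 3: done
  FIRST(S)={a,b,c}  FIRST(A)={b}  FIRST(B)={a,b,c}  FIRST(C)={a,b}

FIRST(S) = ["a", "b", "c"]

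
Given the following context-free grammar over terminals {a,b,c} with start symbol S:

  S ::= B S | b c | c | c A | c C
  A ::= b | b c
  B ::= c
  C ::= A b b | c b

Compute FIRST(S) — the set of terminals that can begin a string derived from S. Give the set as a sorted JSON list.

FIRST iteration:
round 1:
  A via A→b: +{b}
  B via B→c: +{c}
  C via C→A b b: +{b}
  C via C→c b: +{c}
  S via S→B S: +{c}
  S via S→b c: +{b}
  S: {b,c}  A: {b}  B: {c}  C: {b,c}
round 2: — fixpoint
  S: {b,c}  A: {b}  B: {c}  C: {b,c}

FIRST(S) = ["b", "c"]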